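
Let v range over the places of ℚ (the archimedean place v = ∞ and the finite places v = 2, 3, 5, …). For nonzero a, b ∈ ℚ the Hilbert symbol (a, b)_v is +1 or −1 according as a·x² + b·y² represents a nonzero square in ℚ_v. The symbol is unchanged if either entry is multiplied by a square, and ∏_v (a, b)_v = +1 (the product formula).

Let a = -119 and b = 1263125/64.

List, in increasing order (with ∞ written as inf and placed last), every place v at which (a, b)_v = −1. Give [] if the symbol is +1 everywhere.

[7, 47]

(a, b) ≡ (-119, 2021) mod (ℚ^×)²; places V = {2, 5, 7, 17, 43, 47, ∞}.
(a,b)_17: α=1, u≡10; β=0, v≡15 (mod 17); (10|17)=-1, (15|17)=+1; sign (−1)^0·-1^0·+1^1 = +1.
(a,b)_∞: sgn(-119)=−, sgn(2021)=+, so +1.
(a,b)_47: α=0, u≡22; β=1, v≡5 (mod 47); (22|47)=-1, (5|47)=-1; sign (−1)^0·-1^1·-1^0 = -1.
(a,b)_43: α=0, u≡10; β=1, v≡31 (mod 43); (10|43)=+1, (31|43)=+1; sign (−1)^0·+1^1·+1^0 = +1.
(a,b)_2: α=0, β=-6; u≡1, v≡5 (mod 8); ε(u)ε(v)=0·0, αω(v)=0·1, βω(u)=-6·0; sum ≡ 0  ⇒  +1.
(a,b)_5: α=0, u≡1; β=4, v≡4 (mod 5); (1|5)=+1, (4|5)=+1; sign (−1)^0·+1^4·+1^0 = +1.
(a,b)_7: α=1, u≡4; β=0, v≡3 (mod 7); (4|7)=+1, (3|7)=-1; sign (−1)^0·+1^0·-1^1 = -1.
(-119, 2021 / ℚ) ramifies at {7, 47}: a division algebra.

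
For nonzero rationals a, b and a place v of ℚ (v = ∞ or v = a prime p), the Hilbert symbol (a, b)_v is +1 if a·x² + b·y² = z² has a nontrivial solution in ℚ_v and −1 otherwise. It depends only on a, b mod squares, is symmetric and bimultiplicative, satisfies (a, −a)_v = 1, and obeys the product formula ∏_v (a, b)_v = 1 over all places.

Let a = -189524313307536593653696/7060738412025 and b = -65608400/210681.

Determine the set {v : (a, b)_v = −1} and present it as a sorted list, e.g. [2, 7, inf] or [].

Mod squares: a ≡ -14911, b ≡ -164021. Check v ∈ {∞, 2, 3, 5, 11, 13, 17, 19, 31, 37}.
v=2: v_2(a)=6, v_2(b)=4; units ≡ 1, 3 (mod 8); ε·ε+αω+βω = 0·1+6·1+4·0 ≡ 0  ⇒  (a,b)_2 = +1.
v=19: a=19^2·(≡6), b=19^0·(≡7) mod 19; (6|19)=+1, (7|19)=+1; (−1)^{2·0·9}·(+1)^0·(+1)^2 = +1.
v=13: a=13^5·(≡9), b=13^1·(≡7) mod 13; (9|13)=+1, (7|13)=-1; (−1)^{5·1·6}·(+1)^1·(-1)^5 = -1.
v=17: a=17^0·(≡13), b=17^-2·(≡14) mod 17; (13|17)=+1, (14|17)=-1; (−1)^{0·-2·8}·(+1)^-2·(-1)^0 = +1.
v=37: a=37^3·(≡21), b=37^1·(≡33) mod 37; (21|37)=+1, (33|37)=+1; (−1)^{3·1·18}·(+1)^1·(+1)^3 = +1.
v=∞: -14911 < 0 and -164021 < 0  ⇒  (a,b)_∞ = -1.
v=11: a=11^4·(≡9), b=11^1·(≡1) mod 11; (9|11)=+1, (1|11)=+1; (−1)^{4·1·5}·(+1)^1·(+1)^4 = +1.
v=5: a=5^-2·(≡4), b=5^2·(≡4) mod 5; (4|5)=+1, (4|5)=+1; (−1)^{-2·2·2}·(+1)^2·(+1)^-2 = +1.
v=31: a=31^3·(≡6), b=31^1·(≡25) mod 31; (6|31)=-1, (25|31)=+1; (−1)^{3·1·15}·(-1)^1·(+1)^3 = +1.
v=3: a=3^-24·(≡2), b=3^-6·(≡1) mod 3; (2|3)=-1, (1|3)=+1; (−1)^{-24·-6·1}·(-1)^-6·(+1)^-24 = +1.
|Ram(-14911, -164021)| = 2, even; anisotropic at {13, ∞}.

[13, inf]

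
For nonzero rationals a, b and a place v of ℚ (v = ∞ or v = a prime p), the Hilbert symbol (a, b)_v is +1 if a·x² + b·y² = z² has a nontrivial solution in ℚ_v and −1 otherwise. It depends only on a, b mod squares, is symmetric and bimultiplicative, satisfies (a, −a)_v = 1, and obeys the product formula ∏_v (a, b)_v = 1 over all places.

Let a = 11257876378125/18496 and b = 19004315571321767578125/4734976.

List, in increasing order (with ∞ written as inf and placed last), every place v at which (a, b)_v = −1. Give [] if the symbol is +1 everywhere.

[3, 13]

(a, b) ≡ (5, 741) mod (ℚ^×)²; places V = {2, 3, 5, 13, 17, 19, ∞}.
(a,b)_19: α=2, u≡6; β=3, v≡4 (mod 19); (6|19)=+1, (4|19)=+1; sign (−1)^0·+1^3·+1^2 = +1.
(a,b)_∞: sgn(5)=+, sgn(741)=+, so +1.
(a,b)_5: α=5, u≡1; β=10, v≡4 (mod 5); (1|5)=+1, (4|5)=+1; sign (−1)^0·+1^10·+1^5 = +1.
(a,b)_2: α=-6, β=-14; u≡5, v≡5 (mod 8); ε(u)ε(v)=0·0, αω(v)=-6·1, βω(u)=-14·1; sum ≡ 0  ⇒  +1.
(a,b)_13: α=2, u≡2; β=3, v≡7 (mod 13); (2|13)=-1, (7|13)=-1; sign (−1)^0·-1^3·-1^2 = -1.
(a,b)_17: α=-2, u≡10; β=-2, v≡5 (mod 17); (10|17)=-1, (5|17)=-1; sign (−1)^0·-1^-2·-1^-2 = +1.
(a,b)_3: α=10, u≡2; β=17, v≡1 (mod 3); (2|3)=-1, (1|3)=+1; sign (−1)^0·-1^17·+1^10 = -1.
(5, 741 / ℚ) ramifies at {3, 13}: a division algebra.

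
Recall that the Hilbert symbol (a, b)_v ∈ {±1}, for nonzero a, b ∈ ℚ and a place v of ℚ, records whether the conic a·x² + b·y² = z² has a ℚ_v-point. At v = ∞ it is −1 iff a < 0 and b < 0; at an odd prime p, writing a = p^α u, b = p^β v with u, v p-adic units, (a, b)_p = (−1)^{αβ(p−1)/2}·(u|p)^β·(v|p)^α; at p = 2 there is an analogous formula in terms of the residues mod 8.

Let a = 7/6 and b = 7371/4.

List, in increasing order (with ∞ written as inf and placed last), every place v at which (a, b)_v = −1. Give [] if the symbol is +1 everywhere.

Mod squares: a ≡ 42, b ≡ 91. Check v ∈ {∞, 2, 3, 7, 13}.
v=7: a=7^1·(≡6), b=7^1·(≡6) mod 7; (6|7)=-1, (6|7)=-1; (−1)^{1·1·3}·(-1)^1·(-1)^1 = -1.
v=3: a=3^-1·(≡2), b=3^4·(≡1) mod 3; (2|3)=-1, (1|3)=+1; (−1)^{-1·4·1}·(-1)^4·(+1)^-1 = +1.
v=∞: 42 > 0 and 91 > 0  ⇒  (a,b)_∞ = +1.
v=13: a=13^0·(≡12), b=13^1·(≡2) mod 13; (12|13)=+1, (2|13)=-1; (−1)^{0·1·6}·(+1)^1·(-1)^0 = +1.
v=2: v_2(a)=-1, v_2(b)=-2; units ≡ 5, 3 (mod 8); ε·ε+αω+βω = 0·1+-1·1+-2·1 ≡ 1  ⇒  (a,b)_2 = -1.
Ram(42, 91) = {2, 7}; no ℚ_2-point on the conic.

[2, 7]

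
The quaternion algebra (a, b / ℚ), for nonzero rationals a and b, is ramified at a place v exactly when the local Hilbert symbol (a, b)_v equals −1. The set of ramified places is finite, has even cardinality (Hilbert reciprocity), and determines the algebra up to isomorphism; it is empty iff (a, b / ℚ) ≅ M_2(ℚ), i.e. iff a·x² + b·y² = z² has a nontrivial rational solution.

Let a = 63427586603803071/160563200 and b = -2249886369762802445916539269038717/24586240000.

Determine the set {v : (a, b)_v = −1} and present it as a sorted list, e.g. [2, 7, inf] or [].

[]

(a, b) ≡ (3198, -516477) mod (ℚ^×)²; places V = {2, 3, 5, 7, 13, 17, 19, 31, 37, 41, ∞}.
(a,b)_3: α=1, u≡1; β=3, v≡2 (mod 3); (1|3)=+1, (2|3)=-1; sign (−1)^1·+1^3·-1^1 = +1.
(a,b)_∞: sgn(3198)=+, sgn(-516477)=−, so +1.
(a,b)_2: α=-17, β=-14; u≡7, v≡3 (mod 8); ε(u)ε(v)=1·1, αω(v)=-17·1, βω(u)=-14·0; sum ≡ 0  ⇒  +1.
(a,b)_37: α=2, u≡12; β=4, v≡22 (mod 37); (12|37)=+1, (22|37)=-1; sign (−1)^0·+1^4·-1^2 = +1.
(a,b)_7: α=-2, u≡3; β=-4, v≡1 (mod 7); (3|7)=-1, (1|7)=+1; sign (−1)^0·-1^-4·+1^-2 = +1.
(a,b)_13: α=1, u≡10; β=3, v≡10 (mod 13); (10|13)=+1, (10|13)=+1; sign (−1)^0·+1^3·+1^1 = +1.
(a,b)_41: α=1, u≡37; β=3, v≡40 (mod 41); (37|41)=+1, (40|41)=+1; sign (−1)^0·+1^3·+1^1 = +1.
(a,b)_5: α=-2, u≡2; β=-4, v≡2 (mod 5); (2|5)=-1, (2|5)=-1; sign (−1)^0·-1^-4·-1^-2 = +1.
(a,b)_19: α=2, u≡16; β=5, v≡1 (mod 19); (16|19)=+1, (1|19)=+1; sign (−1)^0·+1^5·+1^2 = +1.
(a,b)_17: α=4, u≡9; β=9, v≡2 (mod 17); (9|17)=+1, (2|17)=+1; sign (−1)^0·+1^9·+1^4 = +1.
(a,b)_31: α=2, u≡7; β=0, v≡4 (mod 31); (7|31)=+1, (4|31)=+1; sign (−1)^0·+1^0·+1^2 = +1.
Ram(a, b) = ∅: the form 3198·x² + -516477·y² − z² is isotropic over every ℚ_v, so by Hasse–Minkowski it is isotropic over ℚ.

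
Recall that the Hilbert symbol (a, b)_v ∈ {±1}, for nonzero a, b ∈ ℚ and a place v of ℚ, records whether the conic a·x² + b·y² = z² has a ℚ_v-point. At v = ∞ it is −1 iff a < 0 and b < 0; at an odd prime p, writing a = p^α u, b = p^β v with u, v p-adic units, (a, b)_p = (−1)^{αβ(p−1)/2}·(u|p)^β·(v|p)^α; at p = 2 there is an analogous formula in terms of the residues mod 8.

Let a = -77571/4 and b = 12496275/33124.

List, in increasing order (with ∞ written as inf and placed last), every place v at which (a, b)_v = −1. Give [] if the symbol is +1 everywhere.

(a, b) ≡ (-51, 51) mod (ℚ^×)²; places V = {2, 3, 5, 7, 11, 13, 17, ∞}.
(a,b)_13: α=2, u≡12; β=-2, v≡12 (mod 13); (12|13)=+1, (12|13)=+1; sign (−1)^0·+1^-2·+1^2 = +1.
(a,b)_2: α=-2, β=-2; u≡5, v≡3 (mod 8); ε(u)ε(v)=0·1, αω(v)=-2·1, βω(u)=-2·1; sum ≡ 0  ⇒  +1.
(a,b)_7: α=0, u≡6; β=-2, v≡2 (mod 7); (6|7)=-1, (2|7)=+1; sign (−1)^0·-1^-2·+1^0 = +1.
(a,b)_3: α=3, u≡1; β=5, v≡2 (mod 3); (1|3)=+1, (2|3)=-1; sign (−1)^1·+1^5·-1^3 = +1.
(a,b)_17: α=1, u≡11; β=1, v≡10 (mod 17); (11|17)=-1, (10|17)=-1; sign (−1)^0·-1^1·-1^1 = +1.
(a,b)_11: α=0, u≡3; β=2, v≡6 (mod 11); (3|11)=+1, (6|11)=-1; sign (−1)^0·+1^2·-1^0 = +1.
(a,b)_5: α=0, u≡1; β=2, v≡4 (mod 5); (1|5)=+1, (4|5)=+1; sign (−1)^0·+1^2·+1^0 = +1.
(a,b)_∞: sgn(-51)=−, sgn(51)=+, so +1.
Every local symbol is +1, so the conic -51·x² + 51·y² = z² has ℚ_v-points for all v and hence a ℚ-point; (a, b / ℚ) ≅ M_2(ℚ).

[]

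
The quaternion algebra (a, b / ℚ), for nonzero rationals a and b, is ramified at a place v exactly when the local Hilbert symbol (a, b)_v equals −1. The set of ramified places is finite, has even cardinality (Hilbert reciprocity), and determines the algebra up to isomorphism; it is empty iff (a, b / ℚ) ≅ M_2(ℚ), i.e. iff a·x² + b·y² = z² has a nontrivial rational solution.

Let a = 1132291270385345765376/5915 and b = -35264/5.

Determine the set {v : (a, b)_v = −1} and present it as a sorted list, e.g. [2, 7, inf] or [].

[2, 5, 7, 19]

Mod squares: a ≡ 1190, b ≡ -2755. Check v ∈ {∞, 2, 3, 5, 7, 11, 13, 17, 19, 29}.
v=11: a=11^2·(≡7), b=11^0·(≡7) mod 11; (7|11)=-1, (7|11)=-1; (−1)^{2·0·5}·(-1)^0·(-1)^2 = +1.
v=7: a=7^-1·(≡2), b=7^0·(≡6) mod 7; (2|7)=+1, (6|7)=-1; (−1)^{-1·0·3}·(+1)^0·(-1)^-1 = -1.
v=19: a=19^4·(≡10), b=19^1·(≡5) mod 19; (10|19)=-1, (5|19)=+1; (−1)^{4·1·9}·(-1)^1·(+1)^4 = -1.
v=13: a=13^-2·(≡5), b=13^0·(≡1) mod 13; (5|13)=-1, (1|13)=+1; (−1)^{-2·0·6}·(-1)^0·(+1)^-2 = +1.
v=5: a=5^-1·(≡2), b=5^-1·(≡1) mod 5; (2|5)=-1, (1|5)=+1; (−1)^{-1·-1·2}·(-1)^-1·(+1)^-1 = -1.
v=∞: 1190 > 0 and -2755 < 0  ⇒  (a,b)_∞ = +1.
v=17: a=17^1·(≡2), b=17^0·(≡9) mod 17; (2|17)=+1, (9|17)=+1; (−1)^{1·0·8}·(+1)^0·(+1)^1 = +1.
v=29: a=29^4·(≡20), b=29^1·(≡12) mod 29; (20|29)=+1, (12|29)=-1; (−1)^{4·1·14}·(+1)^1·(-1)^4 = +1.
v=3: a=3^6·(≡2), b=3^0·(≡2) mod 3; (2|3)=-1, (2|3)=-1; (−1)^{6·0·1}·(-1)^0·(-1)^6 = +1.
v=2: v_2(a)=13, v_2(b)=6; units ≡ 3, 5 (mod 8); ε·ε+αω+βω = 1·0+13·1+6·1 ≡ 1  ⇒  (a,b)_2 = -1.
|Ram(1190, -2755)| = 4, even; anisotropic at {2, 5, 7, 19}.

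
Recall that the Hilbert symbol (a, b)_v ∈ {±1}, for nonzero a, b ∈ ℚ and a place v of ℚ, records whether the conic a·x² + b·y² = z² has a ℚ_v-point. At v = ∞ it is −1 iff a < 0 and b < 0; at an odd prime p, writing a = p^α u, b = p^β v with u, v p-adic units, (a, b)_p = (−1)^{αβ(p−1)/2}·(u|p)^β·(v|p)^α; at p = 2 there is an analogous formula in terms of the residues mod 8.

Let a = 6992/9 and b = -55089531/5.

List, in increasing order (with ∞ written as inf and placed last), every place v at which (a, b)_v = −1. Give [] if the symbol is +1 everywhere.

Mod squares: a ≡ 437, b ≡ -57855. Check v ∈ {∞, 2, 3, 5, 7, 19, 23, 29}.
v=∞: 437 > 0 and -57855 < 0  ⇒  (a,b)_∞ = +1.
v=5: a=5^0·(≡3), b=5^-1·(≡4) mod 5; (3|5)=-1, (4|5)=+1; (−1)^{0·-1·2}·(-1)^-1·(+1)^0 = -1.
v=3: a=3^-2·(≡2), b=3^3·(≡2) mod 3; (2|3)=-1, (2|3)=-1; (−1)^{-2·3·1}·(-1)^3·(-1)^-2 = -1.
v=23: a=23^1·(≡21), b=23^2·(≡1) mod 23; (21|23)=-1, (1|23)=+1; (−1)^{1·2·11}·(-1)^2·(+1)^1 = +1.
v=29: a=29^0·(≡10), b=29^1·(≡7) mod 29; (10|29)=-1, (7|29)=+1; (−1)^{0·1·14}·(-1)^1·(+1)^0 = -1.
v=7: a=7^0·(≡3), b=7^1·(≡4) mod 7; (3|7)=-1, (4|7)=+1; (−1)^{0·1·3}·(-1)^1·(+1)^0 = -1.
v=2: v_2(a)=4, v_2(b)=0; units ≡ 5, 1 (mod 8); ε·ε+αω+βω = 0·0+4·0+0·1 ≡ 0  ⇒  (a,b)_2 = +1.
v=19: a=19^1·(≡5), b=19^1·(≡13) mod 19; (5|19)=+1, (13|19)=-1; (−1)^{1·1·9}·(+1)^1·(-1)^1 = +1.
(437, -57855 / ℚ) ramifies at {3, 5, 7, 29}: a division algebra.

[3, 5, 7, 29]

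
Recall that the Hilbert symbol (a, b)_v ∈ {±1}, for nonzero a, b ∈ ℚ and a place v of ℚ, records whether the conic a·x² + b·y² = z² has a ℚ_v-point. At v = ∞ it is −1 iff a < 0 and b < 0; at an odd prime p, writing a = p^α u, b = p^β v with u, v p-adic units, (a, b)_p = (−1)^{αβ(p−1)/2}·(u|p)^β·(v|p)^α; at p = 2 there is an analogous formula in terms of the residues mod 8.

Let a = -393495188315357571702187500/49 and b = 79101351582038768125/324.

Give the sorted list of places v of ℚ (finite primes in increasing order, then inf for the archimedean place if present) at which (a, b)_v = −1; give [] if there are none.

Mod squares: a ≡ -737035, b ≡ 6061. Check v ∈ {∞, 2, 3, 5, 7, 11, 13, 17, 19, 23, 29, 31}.
v=2: v_2(a)=2, v_2(b)=-2; units ≡ 5, 5 (mod 8); ε·ε+αω+βω = 0·0+2·1+-2·1 ≡ 0  ⇒  (a,b)_2 = +1.
v=23: a=23^3·(≡20), b=23^2·(≡2) mod 23; (20|23)=-1, (2|23)=+1; (−1)^{3·2·11}·(-1)^2·(+1)^3 = +1.
v=3: a=3^2·(≡2), b=3^-4·(≡1) mod 3; (2|3)=-1, (1|3)=+1; (−1)^{2·-4·1}·(-1)^-4·(+1)^2 = +1.
v=7: a=7^-2·(≡2), b=7^0·(≡5) mod 7; (2|7)=+1, (5|7)=-1; (−1)^{-2·0·3}·(+1)^0·(-1)^-2 = +1.
v=13: a=13^3·(≡5), b=13^2·(≡1) mod 13; (5|13)=-1, (1|13)=+1; (−1)^{3·2·6}·(-1)^2·(+1)^3 = +1.
v=17: a=17^3·(≡12), b=17^2·(≡16) mod 17; (12|17)=-1, (16|17)=+1; (−1)^{3·2·8}·(-1)^2·(+1)^3 = +1.
v=19: a=19^2·(≡15), b=19^1·(≡15) mod 19; (15|19)=-1, (15|19)=-1; (−1)^{2·1·9}·(-1)^1·(-1)^2 = -1.
v=29: a=29^3·(≡19), b=29^3·(≡20) mod 29; (19|29)=-1, (20|29)=+1; (−1)^{3·3·14}·(-1)^3·(+1)^3 = -1.
v=∞: -737035 < 0 and 6061 > 0  ⇒  (a,b)_∞ = +1.
v=31: a=31^0·(≡26), b=31^2·(≡14) mod 31; (26|31)=-1, (14|31)=+1; (−1)^{0·2·15}·(-1)^2·(+1)^0 = +1.
v=5: a=5^7·(≡3), b=5^4·(≡1) mod 5; (3|5)=-1, (1|5)=+1; (−1)^{7·4·2}·(-1)^4·(+1)^7 = +1.
v=11: a=11^2·(≡5), b=11^1·(≡3) mod 11; (5|11)=+1, (3|11)=+1; (−1)^{2·1·5}·(+1)^1·(+1)^2 = +1.
|Ram(-737035, 6061)| = 2, even; anisotropic at {19, 29}.

[19, 29]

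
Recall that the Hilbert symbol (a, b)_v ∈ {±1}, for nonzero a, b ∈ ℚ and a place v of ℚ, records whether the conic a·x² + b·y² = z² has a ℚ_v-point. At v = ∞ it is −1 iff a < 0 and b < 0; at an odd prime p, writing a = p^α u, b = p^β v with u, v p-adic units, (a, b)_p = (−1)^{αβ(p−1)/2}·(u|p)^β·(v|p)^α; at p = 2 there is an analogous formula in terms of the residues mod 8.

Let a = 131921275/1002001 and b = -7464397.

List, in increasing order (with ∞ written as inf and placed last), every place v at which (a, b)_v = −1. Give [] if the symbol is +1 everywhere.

[2, 19, 23, 29]

(a, b) ≡ (19, -20677) mod (ℚ^×)²; places V = {2, 5, 7, 11, 13, 17, 19, 23, 29, 31, ∞}.
(a,b)_23: α=0, u≡10; β=1, v≡14 (mod 23); (10|23)=-1, (14|23)=-1; sign (−1)^0·-1^1·-1^0 = -1.
(a,b)_13: α=-2, u≡5; β=0, v≡8 (mod 13); (5|13)=-1, (8|13)=-1; sign (−1)^0·-1^0·-1^-2 = +1.
(a,b)_17: α=2, u≡2; β=0, v≡14 (mod 17); (2|17)=+1, (14|17)=-1; sign (−1)^0·+1^0·-1^2 = +1.
(a,b)_19: α=1, u≡1; β=2, v≡14 (mod 19); (1|19)=+1, (14|19)=-1; sign (−1)^0·+1^2·-1^1 = -1.
(a,b)_5: α=2, u≡1; β=0, v≡3 (mod 5); (1|5)=+1, (3|5)=-1; sign (−1)^0·+1^0·-1^2 = +1.
(a,b)_∞: sgn(19)=+, sgn(-20677)=−, so +1.
(a,b)_2: α=0, β=0; u≡3, v≡3 (mod 8); ε(u)ε(v)=1·1, αω(v)=0·1, βω(u)=0·1; sum ≡ 1  ⇒  -1.
(a,b)_29: α=0, u≡27; β=1, v≡11 (mod 29); (27|29)=-1, (11|29)=-1; sign (−1)^0·-1^1·-1^0 = -1.
(a,b)_31: α=2, u≡2; β=1, v≡21 (mod 31); (2|31)=+1, (21|31)=-1; sign (−1)^0·+1^1·-1^2 = +1.
(a,b)_7: α=-2, u≡5; β=0, v≡4 (mod 7); (5|7)=-1, (4|7)=+1; sign (−1)^0·-1^0·+1^-2 = +1.
(a,b)_11: α=-2, u≡10; β=0, v≡5 (mod 11); (10|11)=-1, (5|11)=+1; sign (−1)^0·-1^0·+1^-2 = +1.
Ram(19, -20677) = {2, 19, 23, 29}; no ℚ_2-point on the conic.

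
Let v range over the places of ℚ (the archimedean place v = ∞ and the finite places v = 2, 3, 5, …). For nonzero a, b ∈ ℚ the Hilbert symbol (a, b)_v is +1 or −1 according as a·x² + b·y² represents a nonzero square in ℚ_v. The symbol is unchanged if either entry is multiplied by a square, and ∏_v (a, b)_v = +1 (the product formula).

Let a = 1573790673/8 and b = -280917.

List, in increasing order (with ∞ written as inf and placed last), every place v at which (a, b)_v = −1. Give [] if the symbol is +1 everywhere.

Mod squares: a ≡ 546, b ≡ -13. Check v ∈ {∞, 2, 3, 7, 13}.
v=2: v_2(a)=-3, v_2(b)=0; units ≡ 1, 3 (mod 8); ε·ε+αω+βω = 0·1+-3·1+0·0 ≡ 1  ⇒  (a,b)_2 = -1.
v=3: a=3^1·(≡2), b=3^2·(≡2) mod 3; (2|3)=-1, (2|3)=-1; (−1)^{1·2·1}·(-1)^2·(-1)^1 = -1.
v=∞: 546 > 0 and -13 < 0  ⇒  (a,b)_∞ = +1.
v=13: a=13^1·(≡3), b=13^1·(≡10) mod 13; (3|13)=+1, (10|13)=+1; (−1)^{1·1·6}·(+1)^1·(+1)^1 = +1.
v=7: a=7^9·(≡4), b=7^4·(≡2) mod 7; (4|7)=+1, (2|7)=+1; (−1)^{9·4·3}·(+1)^4·(+1)^9 = +1.
Ram(546, -13) = {2, 3}; no ℚ_2-point on the conic.

[2, 3]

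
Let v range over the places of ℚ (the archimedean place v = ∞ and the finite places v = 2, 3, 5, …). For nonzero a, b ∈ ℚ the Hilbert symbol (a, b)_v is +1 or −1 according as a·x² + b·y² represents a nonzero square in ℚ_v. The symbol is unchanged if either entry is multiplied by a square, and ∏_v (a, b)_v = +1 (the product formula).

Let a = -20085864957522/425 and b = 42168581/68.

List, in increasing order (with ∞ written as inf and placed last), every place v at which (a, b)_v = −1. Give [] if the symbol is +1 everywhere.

(a, b) ≡ (-93501394, 852397) mod (ℚ^×)²; places V = {2, 3, 5, 7, 13, 17, 19, 23, 29, 31, ∞}.
(a,b)_5: α=-2, u≡4; β=0, v≡2 (mod 5); (4|5)=+1, (2|5)=-1; sign (−1)^0·+1^0·-1^-2 = +1.
(a,b)_19: α=1, u≡6; β=1, v≡6 (mod 19); (6|19)=+1, (6|19)=+1; sign (−1)^1·+1^1·+1^1 = -1.
(a,b)_31: α=1, u≡28; β=0, v≡30 (mod 31); (28|31)=+1, (30|31)=-1; sign (−1)^0·+1^0·-1^1 = -1.
(a,b)_2: α=1, β=-2; u≡7, v≡5 (mod 8); ε(u)ε(v)=1·0, αω(v)=1·1, βω(u)=-2·0; sum ≡ 1  ⇒  -1.
(a,b)_17: α=-1, u≡1; β=-1, v≡16 (mod 17); (1|17)=+1, (16|17)=+1; sign (−1)^0·+1^-1·+1^-1 = +1.
(a,b)_7: α=5, u≡4; β=1, v≡6 (mod 7); (4|7)=+1, (6|7)=-1; sign (−1)^1·+1^1·-1^5 = +1.
(a,b)_3: α=2, u≡2; β=0, v≡1 (mod 3); (2|3)=-1, (1|3)=+1; sign (−1)^0·-1^0·+1^2 = +1.
(a,b)_29: α=1, u≡4; β=3, v≡25 (mod 29); (4|29)=+1, (25|29)=+1; sign (−1)^0·+1^3·+1^1 = +1.
(a,b)_23: α=1, u≡1; β=0, v≡10 (mod 23); (1|23)=+1, (10|23)=-1; sign (−1)^0·+1^0·-1^1 = -1.
(a,b)_13: α=2, u≡12; β=1, v≡1 (mod 13); (12|13)=+1, (1|13)=+1; sign (−1)^0·+1^1·+1^2 = +1.
(a,b)_∞: sgn(-93501394)=−, sgn(852397)=+, so +1.
|Ram(-93501394, 852397)| = 4, even; anisotropic at {2, 19, 23, 31}.

[2, 19, 23, 31]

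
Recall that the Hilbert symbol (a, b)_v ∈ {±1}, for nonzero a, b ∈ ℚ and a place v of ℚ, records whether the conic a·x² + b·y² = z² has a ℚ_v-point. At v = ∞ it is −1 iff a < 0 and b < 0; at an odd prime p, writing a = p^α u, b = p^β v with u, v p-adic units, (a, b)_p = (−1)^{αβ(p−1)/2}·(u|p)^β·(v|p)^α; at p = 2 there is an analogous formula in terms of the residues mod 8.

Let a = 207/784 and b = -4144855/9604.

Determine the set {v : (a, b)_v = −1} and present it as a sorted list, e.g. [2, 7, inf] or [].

[5, 17, 23, 31]

Mod squares: a ≡ 23, b ≡ -34255. Check v ∈ {∞, 2, 3, 5, 7, 11, 13, 17, 23, 31}.
v=∞: 23 > 0 and -34255 < 0  ⇒  (a,b)_∞ = +1.
v=11: a=11^0·(≡3), b=11^2·(≡10) mod 11; (3|11)=+1, (10|11)=-1; (−1)^{0·2·5}·(+1)^2·(-1)^0 = +1.
v=7: a=7^-2·(≡2), b=7^-4·(≡5) mod 7; (2|7)=+1, (5|7)=-1; (−1)^{-2·-4·3}·(+1)^-4·(-1)^-2 = +1.
v=5: a=5^0·(≡3), b=5^1·(≡1) mod 5; (3|5)=-1, (1|5)=+1; (−1)^{0·1·2}·(-1)^1·(+1)^0 = -1.
v=31: a=31^0·(≡23), b=31^1·(≡21) mod 31; (23|31)=-1, (21|31)=-1; (−1)^{0·1·15}·(-1)^1·(-1)^0 = -1.
v=3: a=3^2·(≡2), b=3^0·(≡2) mod 3; (2|3)=-1, (2|3)=-1; (−1)^{2·0·1}·(-1)^0·(-1)^2 = +1.
v=2: v_2(a)=-4, v_2(b)=-2; units ≡ 7, 1 (mod 8); ε·ε+αω+βω = 1·0+-4·0+-2·0 ≡ 0  ⇒  (a,b)_2 = +1.
v=13: a=13^0·(≡3), b=13^1·(≡12) mod 13; (3|13)=+1, (12|13)=+1; (−1)^{0·1·6}·(+1)^1·(+1)^0 = +1.
v=23: a=23^1·(≡16), b=23^0·(≡14) mod 23; (16|23)=+1, (14|23)=-1; (−1)^{1·0·11}·(+1)^0·(-1)^1 = -1.
v=17: a=17^0·(≡10), b=17^1·(≡1) mod 17; (10|17)=-1, (1|17)=+1; (−1)^{0·1·8}·(-1)^1·(+1)^0 = -1.
|Ram(23, -34255)| = 4, even; anisotropic at {5, 17, 23, 31}.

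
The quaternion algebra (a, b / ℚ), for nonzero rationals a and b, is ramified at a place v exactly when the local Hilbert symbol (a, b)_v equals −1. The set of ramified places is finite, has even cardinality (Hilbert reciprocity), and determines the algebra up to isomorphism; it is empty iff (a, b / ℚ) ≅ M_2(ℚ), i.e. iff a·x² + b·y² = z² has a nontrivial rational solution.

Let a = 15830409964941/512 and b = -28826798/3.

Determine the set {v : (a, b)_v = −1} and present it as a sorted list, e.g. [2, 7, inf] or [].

(a, b) ≡ (92378, -14586) mod (ℚ^×)²; places V = {2, 3, 7, 11, 13, 17, 19, ∞}.
(a,b)_13: α=1, u≡6; β=1, v≡1 (mod 13); (6|13)=-1, (1|13)=+1; sign (−1)^0·-1^1·+1^1 = -1.
(a,b)_7: α=0, u≡5; β=2, v≡2 (mod 7); (5|7)=-1, (2|7)=+1; sign (−1)^0·-1^2·+1^0 = +1.
(a,b)_2: α=-9, β=1; u≡5, v≡3 (mod 8); ε(u)ε(v)=0·1, αω(v)=-9·1, βω(u)=1·1; sum ≡ 0  ⇒  +1.
(a,b)_11: α=5, u≡5; β=3, v≡4 (mod 11); (5|11)=+1, (4|11)=+1; sign (−1)^1·+1^3·+1^5 = -1.
(a,b)_∞: sgn(92378)=+, sgn(-14586)=−, so +1.
(a,b)_19: α=1, u≡11; β=0, v≡7 (mod 19); (11|19)=+1, (7|19)=+1; sign (−1)^0·+1^0·+1^1 = +1.
(a,b)_17: α=3, u≡7; β=1, v≡13 (mod 17); (7|17)=-1, (13|17)=+1; sign (−1)^0·-1^1·+1^3 = -1.
(a,b)_3: α=4, u≡2; β=-1, v≡1 (mod 3); (2|3)=-1, (1|3)=+1; sign (−1)^0·-1^-1·+1^4 = -1.
(92378, -14586 / ℚ) ramifies at {3, 11, 13, 17}: a division algebra.

[3, 11, 13, 17]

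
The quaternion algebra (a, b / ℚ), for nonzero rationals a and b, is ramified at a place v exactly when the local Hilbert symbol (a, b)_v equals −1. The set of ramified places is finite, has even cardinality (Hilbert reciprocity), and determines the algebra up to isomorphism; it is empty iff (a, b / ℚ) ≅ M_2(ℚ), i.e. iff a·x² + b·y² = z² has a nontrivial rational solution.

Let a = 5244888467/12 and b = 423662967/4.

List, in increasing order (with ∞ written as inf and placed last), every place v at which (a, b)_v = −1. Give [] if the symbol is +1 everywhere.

Mod squares: a ≡ 609, b ≡ 106743. Check v ∈ {∞, 2, 3, 7, 13, 17, 23, 29}.
v=7: a=7^1·(≡3), b=7^3·(≡3) mod 7; (3|7)=-1, (3|7)=-1; (−1)^{1·3·3}·(-1)^3·(-1)^1 = -1.
v=2: v_2(a)=-2, v_2(b)=-2; units ≡ 1, 7 (mod 8); ε·ε+αω+βω = 0·1+-2·0+-2·0 ≡ 0  ⇒  (a,b)_2 = +1.
v=13: a=13^2·(≡5), b=13^1·(≡8) mod 13; (5|13)=-1, (8|13)=-1; (−1)^{2·1·6}·(-1)^1·(-1)^2 = -1.
v=17: a=17^2·(≡3), b=17^1·(≡12) mod 17; (3|17)=-1, (12|17)=-1; (−1)^{2·1·8}·(-1)^1·(-1)^2 = -1.
v=3: a=3^-1·(≡2), b=3^5·(≡1) mod 3; (2|3)=-1, (1|3)=+1; (−1)^{-1·5·1}·(-1)^5·(+1)^-1 = +1.
v=23: a=23^2·(≡19), b=23^1·(≡1) mod 23; (19|23)=-1, (1|23)=+1; (−1)^{2·1·11}·(-1)^1·(+1)^2 = -1.
v=29: a=29^1·(≡18), b=29^0·(≡6) mod 29; (18|29)=-1, (6|29)=+1; (−1)^{1·0·14}·(-1)^0·(+1)^1 = +1.
v=∞: 609 > 0 and 106743 > 0  ⇒  (a,b)_∞ = +1.
Ram(609, 106743) = {7, 13, 17, 23}; no ℚ_7-point on the conic.

[7, 13, 17, 23]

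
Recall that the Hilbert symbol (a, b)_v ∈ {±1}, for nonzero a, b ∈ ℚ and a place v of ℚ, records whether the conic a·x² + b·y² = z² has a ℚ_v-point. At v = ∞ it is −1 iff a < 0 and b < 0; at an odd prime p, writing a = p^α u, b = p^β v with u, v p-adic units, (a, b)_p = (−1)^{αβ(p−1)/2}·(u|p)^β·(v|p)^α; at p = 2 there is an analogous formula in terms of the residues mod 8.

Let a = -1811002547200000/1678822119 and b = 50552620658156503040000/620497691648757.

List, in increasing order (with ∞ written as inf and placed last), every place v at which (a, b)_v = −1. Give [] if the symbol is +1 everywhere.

Mod squares: a ≡ -2730, b ≡ 143. Check v ∈ {∞, 2, 3, 5, 7, 11, 13, 17}.
v=17: a=17^4·(≡7), b=17^6·(≡14) mod 17; (7|17)=-1, (14|17)=-1; (−1)^{4·6·8}·(-1)^6·(-1)^4 = +1.
v=7: a=7^1·(≡4), b=7^4·(≡6) mod 7; (4|7)=+1, (6|7)=-1; (−1)^{1·4·3}·(+1)^4·(-1)^1 = -1.
v=∞: -2730 < 0 and 143 > 0  ⇒  (a,b)_∞ = +1.
v=5: a=5^5·(≡4), b=5^4·(≡2) mod 5; (4|5)=+1, (2|5)=-1; (−1)^{5·4·2}·(+1)^4·(-1)^5 = -1.
v=11: a=11^2·(≡5), b=11^3·(≡8) mod 11; (5|11)=+1, (8|11)=-1; (−1)^{2·3·5}·(+1)^3·(-1)^2 = +1.
v=13: a=13^-1·(≡6), b=13^-3·(≡2) mod 13; (6|13)=-1, (2|13)=-1; (−1)^{-1·-3·6}·(-1)^-3·(-1)^-1 = +1.
v=2: v_2(a)=13, v_2(b)=20; units ≡ 3, 7 (mod 8); ε·ε+αω+βω = 1·1+13·0+20·1 ≡ 1  ⇒  (a,b)_2 = -1.
v=3: a=3^-17·(≡2), b=3^-24·(≡2) mod 3; (2|3)=-1, (2|3)=-1; (−1)^{-17·-24·1}·(-1)^-24·(-1)^-17 = -1.
Ram(-2730, 143) = {2, 3, 5, 7}; no ℚ_2-point on the conic.

[2, 3, 5, 7]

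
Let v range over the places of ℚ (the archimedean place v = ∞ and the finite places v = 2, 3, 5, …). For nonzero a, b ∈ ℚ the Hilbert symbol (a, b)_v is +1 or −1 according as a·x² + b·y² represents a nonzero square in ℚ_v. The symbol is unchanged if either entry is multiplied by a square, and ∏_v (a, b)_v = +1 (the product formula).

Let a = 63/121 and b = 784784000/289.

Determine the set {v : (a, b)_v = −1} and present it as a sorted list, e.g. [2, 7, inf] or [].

[5, 7, 11, 13]

Mod squares: a ≡ 7, b ≡ 10010. Check v ∈ {∞, 2, 3, 5, 7, 11, 13, 17}.
v=2: v_2(a)=0, v_2(b)=7; units ≡ 7, 5 (mod 8); ε·ε+αω+βω = 1·0+0·1+7·0 ≡ 0  ⇒  (a,b)_2 = +1.
v=13: a=13^0·(≡6), b=13^1·(≡10) mod 13; (6|13)=-1, (10|13)=+1; (−1)^{0·1·6}·(-1)^1·(+1)^0 = -1.
v=11: a=11^-2·(≡8), b=11^1·(≡8) mod 11; (8|11)=-1, (8|11)=-1; (−1)^{-2·1·5}·(-1)^1·(-1)^-2 = -1.
v=∞: 7 > 0 and 10010 > 0  ⇒  (a,b)_∞ = +1.
v=5: a=5^0·(≡3), b=5^3·(≡3) mod 5; (3|5)=-1, (3|5)=-1; (−1)^{0·3·2}·(-1)^3·(-1)^0 = -1.
v=17: a=17^0·(≡6), b=17^-2·(≡12) mod 17; (6|17)=-1, (12|17)=-1; (−1)^{0·-2·8}·(-1)^-2·(-1)^0 = +1.
v=3: a=3^2·(≡1), b=3^0·(≡2) mod 3; (1|3)=+1, (2|3)=-1; (−1)^{2·0·1}·(+1)^0·(-1)^2 = +1.
v=7: a=7^1·(≡1), b=7^3·(≡4) mod 7; (1|7)=+1, (4|7)=+1; (−1)^{1·3·3}·(+1)^3·(+1)^1 = -1.
|Ram(7, 10010)| = 4, even; anisotropic at {5, 7, 11, 13}.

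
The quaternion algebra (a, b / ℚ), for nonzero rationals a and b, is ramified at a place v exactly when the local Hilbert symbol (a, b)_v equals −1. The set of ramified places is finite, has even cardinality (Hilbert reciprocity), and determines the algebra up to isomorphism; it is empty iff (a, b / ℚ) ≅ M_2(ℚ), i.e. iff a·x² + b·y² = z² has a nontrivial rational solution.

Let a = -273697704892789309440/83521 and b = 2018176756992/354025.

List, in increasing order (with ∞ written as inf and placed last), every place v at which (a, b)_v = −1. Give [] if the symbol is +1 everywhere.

[3, 5]

(a, b) ≡ (-465, 93) mod (ℚ^×)²; places V = {2, 3, 5, 7, 11, 17, 31, ∞}.
(a,b)_31: α=5, u≡19; β=3, v≡30 (mod 31); (19|31)=+1, (30|31)=-1; sign (−1)^1·+1^3·-1^5 = +1.
(a,b)_5: α=1, u≡2; β=-2, v≡2 (mod 5); (2|5)=-1, (2|5)=-1; sign (−1)^0·-1^-2·-1^1 = -1.
(a,b)_3: α=9, u≡1; β=7, v≡1 (mod 3); (1|3)=+1, (1|3)=+1; sign (−1)^1·+1^7·+1^9 = -1.
(a,b)_7: α=2, u≡1; β=-2, v≡4 (mod 7); (1|7)=+1, (4|7)=+1; sign (−1)^0·+1^-2·+1^2 = +1.
(a,b)_11: α=2, u≡8; β=2, v≡4 (mod 11); (8|11)=-1, (4|11)=+1; sign (−1)^0·-1^2·+1^2 = +1.
(a,b)_17: α=-4, u≡7; β=-2, v≡1 (mod 17); (7|17)=-1, (1|17)=+1; sign (−1)^0·-1^-2·+1^-4 = +1.
(a,b)_2: α=14, β=8; u≡7, v≡5 (mod 8); ε(u)ε(v)=1·0, αω(v)=14·1, βω(u)=8·0; sum ≡ 0  ⇒  +1.
(a,b)_∞: sgn(-465)=−, sgn(93)=+, so +1.
Ram(-465, 93) = {3, 5}; no ℚ_3-point on the conic.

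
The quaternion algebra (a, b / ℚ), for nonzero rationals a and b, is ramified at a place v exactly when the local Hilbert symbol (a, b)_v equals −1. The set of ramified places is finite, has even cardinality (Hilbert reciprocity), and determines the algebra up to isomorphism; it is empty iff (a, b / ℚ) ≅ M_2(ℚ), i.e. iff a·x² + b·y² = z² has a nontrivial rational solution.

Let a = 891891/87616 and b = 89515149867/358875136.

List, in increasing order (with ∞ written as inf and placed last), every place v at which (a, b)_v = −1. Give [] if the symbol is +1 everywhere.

(a, b) ≡ (91, 187) mod (ℚ^×)²; places V = {2, 3, 7, 11, 13, 17, 37, ∞}.
(a,b)_13: α=1, u≡5; β=2, v≡7 (mod 13); (5|13)=-1, (7|13)=-1; sign (−1)^0·-1^2·-1^1 = -1.
(a,b)_7: α=1, u≡5; β=0, v≡6 (mod 7); (5|7)=-1, (6|7)=-1; sign (−1)^0·-1^0·-1^1 = -1.
(a,b)_11: α=2, u≡1; β=3, v≡6 (mod 11); (1|11)=+1, (6|11)=-1; sign (−1)^0·+1^3·-1^2 = +1.
(a,b)_37: α=-2, u≡29; β=-2, v≡8 (mod 37); (29|37)=-1, (8|37)=-1; sign (−1)^0·-1^-2·-1^-2 = +1.
(a,b)_2: α=-6, β=-18; u≡3, v≡3 (mod 8); ε(u)ε(v)=1·1, αω(v)=-6·1, βω(u)=-18·1; sum ≡ 1  ⇒  -1.
(a,b)_∞: sgn(91)=+, sgn(187)=+, so +1.
(a,b)_17: α=0, u≡7; β=3, v≡10 (mod 17); (7|17)=-1, (10|17)=-1; sign (−1)^0·-1^3·-1^0 = -1.
(a,b)_3: α=4, u≡1; β=4, v≡1 (mod 3); (1|3)=+1, (1|3)=+1; sign (−1)^0·+1^4·+1^4 = +1.
(91, 187 / ℚ) ramifies at {2, 7, 13, 17}: a division algebra.

[2, 7, 13, 17]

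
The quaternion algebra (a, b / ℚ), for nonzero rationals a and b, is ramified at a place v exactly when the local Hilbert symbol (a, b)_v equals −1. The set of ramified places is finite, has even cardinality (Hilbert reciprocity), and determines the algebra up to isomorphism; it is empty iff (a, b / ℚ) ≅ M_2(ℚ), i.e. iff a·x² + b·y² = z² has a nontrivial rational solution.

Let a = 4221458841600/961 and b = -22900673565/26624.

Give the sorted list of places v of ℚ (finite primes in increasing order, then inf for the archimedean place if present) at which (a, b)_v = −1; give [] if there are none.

(a, b) ≡ (14, -4290) mod (ℚ^×)²; places V = {2, 3, 5, 7, 11, 13, 17, 31, ∞}.
(a,b)_13: α=2, u≡4; β=-1, v≡7 (mod 13); (4|13)=+1, (7|13)=-1; sign (−1)^0·+1^-1·-1^2 = +1.
(a,b)_17: α=0, u≡14; β=2, v≡6 (mod 17); (14|17)=-1, (6|17)=-1; sign (−1)^0·-1^2·-1^0 = +1.
(a,b)_11: α=2, u≡3; β=3, v≡6 (mod 11); (3|11)=+1, (6|11)=-1; sign (−1)^0·+1^3·-1^2 = +1.
(a,b)_∞: sgn(14)=+, sgn(-4290)=−, so +1.
(a,b)_31: α=-2, u≡16; β=0, v≡2 (mod 31); (16|31)=+1, (2|31)=+1; sign (−1)^0·+1^0·+1^-2 = +1.
(a,b)_7: α=1, u≡4; β=2, v≡2 (mod 7); (4|7)=+1, (2|7)=+1; sign (−1)^0·+1^2·+1^1 = +1.
(a,b)_5: α=2, u≡4; β=1, v≡3 (mod 5); (4|5)=+1, (3|5)=-1; sign (−1)^0·+1^1·-1^2 = +1.
(a,b)_3: α=2, u≡2; β=5, v≡1 (mod 3); (2|3)=-1, (1|3)=+1; sign (−1)^0·-1^5·+1^2 = -1.
(a,b)_2: α=17, β=-11; u≡7, v≡7 (mod 8); ε(u)ε(v)=1·1, αω(v)=17·0, βω(u)=-11·0; sum ≡ 1  ⇒  -1.
Ram(14, -4290) = {2, 3}; no ℚ_2-point on the conic.

[2, 3]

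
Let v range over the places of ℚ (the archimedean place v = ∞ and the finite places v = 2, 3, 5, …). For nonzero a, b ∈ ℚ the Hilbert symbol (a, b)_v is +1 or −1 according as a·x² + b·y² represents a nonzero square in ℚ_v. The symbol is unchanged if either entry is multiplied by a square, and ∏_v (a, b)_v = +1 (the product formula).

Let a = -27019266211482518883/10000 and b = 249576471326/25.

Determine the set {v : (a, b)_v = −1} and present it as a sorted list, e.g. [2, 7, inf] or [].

Mod squares: a ≡ -5187, b ≡ 494. Check v ∈ {∞, 2, 3, 5, 7, 13, 19}.
v=13: a=13^9·(≡3), b=13^5·(≡9) mod 13; (3|13)=+1, (9|13)=+1; (−1)^{9·5·6}·(+1)^5·(+1)^9 = +1.
v=2: v_2(a)=-4, v_2(b)=1; units ≡ 5, 7 (mod 8); ε·ε+αω+βω = 0·1+-4·0+1·1 ≡ 1  ⇒  (a,b)_2 = -1.
v=∞: -5187 < 0 and 494 > 0  ⇒  (a,b)_∞ = +1.
v=5: a=5^-4·(≡2), b=5^-2·(≡1) mod 5; (2|5)=-1, (1|5)=+1; (−1)^{-4·-2·2}·(-1)^-2·(+1)^-4 = +1.
v=19: a=19^5·(≡10), b=19^3·(≡7) mod 19; (10|19)=-1, (7|19)=+1; (−1)^{5·3·9}·(-1)^3·(+1)^5 = +1.
v=7: a=7^3·(≡4), b=7^2·(≡4) mod 7; (4|7)=+1, (4|7)=+1; (−1)^{3·2·3}·(+1)^2·(+1)^3 = +1.
v=3: a=3^1·(≡2), b=3^0·(≡2) mod 3; (2|3)=-1, (2|3)=-1; (−1)^{1·0·1}·(-1)^0·(-1)^1 = -1.
|Ram(-5187, 494)| = 2, even; anisotropic at {2, 3}.

[2, 3]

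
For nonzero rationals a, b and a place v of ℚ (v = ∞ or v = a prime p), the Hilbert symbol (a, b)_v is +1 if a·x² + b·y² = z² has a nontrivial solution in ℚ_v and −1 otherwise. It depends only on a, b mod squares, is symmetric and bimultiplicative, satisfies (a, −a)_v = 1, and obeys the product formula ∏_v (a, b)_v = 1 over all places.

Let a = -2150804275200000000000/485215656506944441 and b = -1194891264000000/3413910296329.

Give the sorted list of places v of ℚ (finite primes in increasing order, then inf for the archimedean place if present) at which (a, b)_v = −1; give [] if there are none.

[2, inf]

(a, b) ≡ (-30, -6) mod (ℚ^×)²; places V = {2, 3, 5, 7, 13, 29, ∞}.
(a,b)_29: α=-6, u≡5; β=-4, v≡25 (mod 29); (5|29)=+1, (25|29)=+1; sign (−1)^0·+1^-4·+1^-6 = +1.
(a,b)_7: α=4, u≡6; β=4, v≡1 (mod 7); (6|7)=-1, (1|7)=+1; sign (−1)^0·-1^4·+1^4 = +1.
(a,b)_∞: sgn(-30)=−, sgn(-6)=−, so -1.
(a,b)_5: α=11, u≡4; β=6, v≡1 (mod 5); (4|5)=+1, (1|5)=+1; sign (−1)^0·+1^6·+1^11 = +1.
(a,b)_2: α=23, β=17; u≡1, v≡5 (mod 8); ε(u)ε(v)=0·0, αω(v)=23·1, βω(u)=17·0; sum ≡ 1  ⇒  -1.
(a,b)_13: α=-8, u≡9; β=-6, v≡6 (mod 13); (9|13)=+1, (6|13)=-1; sign (−1)^0·+1^-6·-1^-8 = +1.
(a,b)_3: α=7, u≡2; β=5, v≡1 (mod 3); (2|3)=-1, (1|3)=+1; sign (−1)^1·-1^5·+1^7 = +1.
Ram(-30, -6) = {2, ∞}; no ℚ_2-point on the conic.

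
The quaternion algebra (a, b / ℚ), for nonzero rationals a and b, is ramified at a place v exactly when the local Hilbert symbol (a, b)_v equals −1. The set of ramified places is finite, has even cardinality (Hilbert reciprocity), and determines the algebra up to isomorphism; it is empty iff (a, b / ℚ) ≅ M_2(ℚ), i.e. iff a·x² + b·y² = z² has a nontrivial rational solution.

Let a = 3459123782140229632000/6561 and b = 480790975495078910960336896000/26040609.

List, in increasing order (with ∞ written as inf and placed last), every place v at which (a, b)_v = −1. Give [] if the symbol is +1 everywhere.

(a, b) ≡ (114595, 62217980110) mod (ℚ^×)²; places V = {2, 3, 5, 7, 11, 13, 23, 29, 37, 41, 43, ∞}.
(a,b)_5: α=3, u≡1; β=3, v≡2 (mod 5); (1|5)=+1, (2|5)=-1; sign (−1)^0·+1^3·-1^3 = -1.
(a,b)_∞: sgn(114595)=+, sgn(62217980110)=+, so +1.
(a,b)_23: α=2, u≡16; β=3, v≡3 (mod 23); (16|23)=+1, (3|23)=+1; sign (−1)^0·+1^3·+1^2 = +1.
(a,b)_7: α=0, u≡6; β=-2, v≡3 (mod 7); (6|7)=-1, (3|7)=-1; sign (−1)^0·-1^-2·-1^0 = +1.
(a,b)_37: α=2, u≡13; β=3, v≡3 (mod 37); (13|37)=-1, (3|37)=+1; sign (−1)^0·-1^3·+1^2 = -1.
(a,b)_13: α=1, u≡9; β=1, v≡11 (mod 13); (9|13)=+1, (11|13)=-1; sign (−1)^0·+1^1·-1^1 = -1.
(a,b)_29: α=2, u≡6; β=3, v≡26 (mod 29); (6|29)=+1, (26|29)=-1; sign (−1)^0·+1^3·-1^2 = +1.
(a,b)_2: α=14, β=23; u≡3, v≡7 (mod 8); ε(u)ε(v)=1·1, αω(v)=14·0, βω(u)=23·1; sum ≡ 0  ⇒  +1.
(a,b)_3: α=-8, u≡1; β=-12, v≡1 (mod 3); (1|3)=+1, (1|3)=+1; sign (−1)^0·+1^-12·+1^-8 = +1.
(a,b)_41: α=1, u≡11; β=1, v≡26 (mod 41); (11|41)=-1, (26|41)=-1; sign (−1)^0·-1^1·-1^1 = +1.
(a,b)_43: α=1, u≡29; β=1, v≡10 (mod 43); (29|43)=-1, (10|43)=+1; sign (−1)^1·-1^1·+1^1 = +1.
(a,b)_11: α=2, u≡6; β=3, v≡2 (mod 11); (6|11)=-1, (2|11)=-1; sign (−1)^0·-1^3·-1^2 = -1.
(114595, 62217980110 / ℚ) ramifies at {5, 11, 13, 37}: a division algebra.

[5, 11, 13, 37]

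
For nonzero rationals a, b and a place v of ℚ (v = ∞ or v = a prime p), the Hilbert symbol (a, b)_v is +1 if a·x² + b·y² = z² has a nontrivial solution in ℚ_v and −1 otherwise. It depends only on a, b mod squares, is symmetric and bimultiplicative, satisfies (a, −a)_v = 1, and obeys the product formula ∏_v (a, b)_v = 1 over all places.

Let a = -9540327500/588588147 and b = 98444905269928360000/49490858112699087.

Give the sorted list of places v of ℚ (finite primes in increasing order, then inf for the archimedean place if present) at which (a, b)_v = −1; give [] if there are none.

[2, 11]

Mod squares: a ≡ -33, b ≡ 7. Check v ∈ {∞, 2, 3, 5, 7, 11, 13, 19, 23, 29, 31}.
v=7: a=7^-2·(≡1), b=7^-3·(≡2) mod 7; (1|7)=+1, (2|7)=+1; (−1)^{-2·-3·3}·(+1)^-3·(+1)^-2 = +1.
v=23: a=23^-2·(≡13), b=23^-4·(≡11) mod 23; (13|23)=+1, (11|23)=-1; (−1)^{-2·-4·11}·(+1)^-4·(-1)^-2 = +1.
v=5: a=5^4·(≡3), b=5^4·(≡3) mod 5; (3|5)=-1, (3|5)=-1; (−1)^{4·4·2}·(-1)^4·(-1)^4 = +1.
v=∞: -33 < 0 and 7 > 0  ⇒  (a,b)_∞ = +1.
v=11: a=11^1·(≡6), b=11^2·(≡8) mod 11; (6|11)=-1, (8|11)=-1; (−1)^{1·2·5}·(-1)^2·(-1)^1 = -1.
v=2: v_2(a)=2, v_2(b)=6; units ≡ 7, 7 (mod 8); ε·ε+αω+βω = 1·1+2·0+6·0 ≡ 1  ⇒  (a,b)_2 = -1.
v=31: a=31^2·(≡24), b=31^4·(≡10) mod 31; (24|31)=-1, (10|31)=+1; (−1)^{2·4·15}·(-1)^4·(+1)^2 = +1.
v=29: a=29^-2·(≡28), b=29^-4·(≡13) mod 29; (28|29)=+1, (13|29)=+1; (−1)^{-2·-4·14}·(+1)^-4·(+1)^-2 = +1.
v=13: a=13^0·(≡6), b=13^2·(≡7) mod 13; (6|13)=-1, (7|13)=-1; (−1)^{0·2·6}·(-1)^2·(-1)^0 = +1.
v=3: a=3^-3·(≡1), b=3^-6·(≡1) mod 3; (1|3)=+1, (1|3)=+1; (−1)^{-3·-6·1}·(+1)^-6·(+1)^-3 = +1.
v=19: a=19^2·(≡17), b=19^4·(≡17) mod 19; (17|19)=+1, (17|19)=+1; (−1)^{2·4·9}·(+1)^4·(+1)^2 = +1.
|Ram(-33, 7)| = 2, even; anisotropic at {2, 11}.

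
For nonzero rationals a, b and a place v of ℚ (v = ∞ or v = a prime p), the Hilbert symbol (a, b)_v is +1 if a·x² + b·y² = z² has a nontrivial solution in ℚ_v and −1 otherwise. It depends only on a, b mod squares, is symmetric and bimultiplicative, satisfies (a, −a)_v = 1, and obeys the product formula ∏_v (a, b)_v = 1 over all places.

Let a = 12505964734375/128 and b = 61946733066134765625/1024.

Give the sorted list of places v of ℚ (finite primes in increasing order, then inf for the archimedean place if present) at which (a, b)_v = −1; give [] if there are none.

[17, 37]

(a, b) ≡ (14, 3145) mod (ℚ^×)²; places V = {2, 3, 5, 7, 17, 37, ∞}.
(a,b)_3: α=0, u≡2; β=2, v≡1 (mod 3); (2|3)=-1, (1|3)=+1; sign (−1)^0·-1^2·+1^0 = +1.
(a,b)_2: α=-7, β=-10; u≡7, v≡1 (mod 8); ε(u)ε(v)=1·0, αω(v)=-7·0, βω(u)=-10·0; sum ≡ 0  ⇒  +1.
(a,b)_7: α=1, u≡1; β=2, v≡2 (mod 7); (1|7)=+1, (2|7)=+1; sign (−1)^0·+1^2·+1^1 = +1.
(a,b)_17: α=4, u≡14; β=5, v≡4 (mod 17); (14|17)=-1, (4|17)=+1; sign (−1)^0·-1^5·+1^4 = -1.
(a,b)_∞: sgn(14)=+, sgn(3145)=+, so +1.
(a,b)_37: α=2, u≡13; β=3, v≡10 (mod 37); (13|37)=-1, (10|37)=+1; sign (−1)^0·-1^3·+1^2 = -1.
(a,b)_5: α=6, u≡1; β=9, v≡4 (mod 5); (1|5)=+1, (4|5)=+1; sign (−1)^0·+1^9·+1^6 = +1.
Ram(14, 3145) = {17, 37}; no ℚ_17-point on the conic.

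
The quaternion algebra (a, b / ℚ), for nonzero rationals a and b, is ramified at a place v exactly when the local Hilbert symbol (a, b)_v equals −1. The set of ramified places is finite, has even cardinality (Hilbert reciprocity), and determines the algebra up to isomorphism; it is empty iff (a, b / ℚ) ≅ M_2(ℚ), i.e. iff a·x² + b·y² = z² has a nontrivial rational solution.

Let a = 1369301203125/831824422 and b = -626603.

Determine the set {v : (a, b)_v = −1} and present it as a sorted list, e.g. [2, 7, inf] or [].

[2, 29, 37, 41]

(a, b) ≡ (814, -626603) mod (ℚ^×)²; places V = {2, 3, 5, 11, 13, 17, 19, 29, 31, 37, 41, 43, ∞}.
(a,b)_13: α=-2, u≡6; β=0, v≡10 (mod 13); (6|13)=-1, (10|13)=+1; sign (−1)^0·-1^0·+1^-2 = +1.
(a,b)_∞: sgn(814)=+, sgn(-626603)=−, so +1.
(a,b)_19: α=2, u≡16; β=0, v≡17 (mod 19); (16|19)=+1, (17|19)=+1; sign (−1)^0·+1^0·+1^2 = +1.
(a,b)_41: α=0, u≡17; β=1, v≡10 (mod 41); (17|41)=-1, (10|41)=+1; sign (−1)^0·-1^1·+1^0 = -1.
(a,b)_17: α=0, u≡13; β=1, v≡14 (mod 17); (13|17)=+1, (14|17)=-1; sign (−1)^0·+1^1·-1^0 = +1.
(a,b)_43: α=-2, u≡40; β=0, v≡36 (mod 43); (40|43)=+1, (36|43)=+1; sign (−1)^0·+1^0·+1^-2 = +1.
(a,b)_5: α=6, u≡1; β=0, v≡2 (mod 5); (1|5)=+1, (2|5)=-1; sign (−1)^0·+1^0·-1^6 = +1.
(a,b)_3: α=8, u≡1; β=0, v≡1 (mod 3); (1|3)=+1, (1|3)=+1; sign (−1)^0·+1^0·+1^8 = +1.
(a,b)_37: α=1, u≡14; β=0, v≡29 (mod 37); (14|37)=-1, (29|37)=-1; sign (−1)^0·-1^0·-1^1 = -1.
(a,b)_31: α=0, u≡20; β=1, v≡30 (mod 31); (20|31)=+1, (30|31)=-1; sign (−1)^0·+1^1·-1^0 = +1.
(a,b)_29: α=0, u≡15; β=1, v≡27 (mod 29); (15|29)=-1, (27|29)=-1; sign (−1)^0·-1^1·-1^0 = -1.
(a,b)_2: α=-1, β=0; u≡7, v≡5 (mod 8); ε(u)ε(v)=1·0, αω(v)=-1·1, βω(u)=0·0; sum ≡ 1  ⇒  -1.
(a,b)_11: α=-3, u≡8; β=0, v≡1 (mod 11); (8|11)=-1, (1|11)=+1; sign (−1)^0·-1^0·+1^-3 = +1.
Ram(814, -626603) = {2, 29, 37, 41}; no ℚ_2-point on the conic.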